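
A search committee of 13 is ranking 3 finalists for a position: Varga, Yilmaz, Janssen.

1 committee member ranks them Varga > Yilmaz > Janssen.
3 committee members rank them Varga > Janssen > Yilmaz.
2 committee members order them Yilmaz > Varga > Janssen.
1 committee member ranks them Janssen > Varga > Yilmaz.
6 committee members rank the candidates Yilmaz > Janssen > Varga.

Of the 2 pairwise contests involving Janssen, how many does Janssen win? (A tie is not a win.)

1

Janssen against each rival (13 committee members):
Janssen vs Varga: 7 to 6, Janssen.
Janssen vs Yilmaz: Yilmaz, 9–4.
Janssen beats Varga; loses to Yilmaz — 1 pairwise win.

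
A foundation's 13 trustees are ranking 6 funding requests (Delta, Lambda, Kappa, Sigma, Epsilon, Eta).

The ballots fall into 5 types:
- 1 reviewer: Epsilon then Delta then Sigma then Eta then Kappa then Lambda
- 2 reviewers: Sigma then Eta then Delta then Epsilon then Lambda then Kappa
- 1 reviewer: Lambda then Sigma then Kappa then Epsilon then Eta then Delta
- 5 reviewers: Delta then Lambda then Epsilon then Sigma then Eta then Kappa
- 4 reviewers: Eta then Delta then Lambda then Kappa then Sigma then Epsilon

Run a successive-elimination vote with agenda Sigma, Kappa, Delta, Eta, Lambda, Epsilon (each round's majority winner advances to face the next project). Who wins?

Round 1: Sigma vs Kappa — 9–4, Sigma advances.
Round 2: Sigma vs Delta — 3–10, Delta advances.
Round 3: Delta vs Eta — 6–7, Eta advances.
Round 4: Eta vs Lambda — 7–6, Eta advances.
Round 5: Eta vs Epsilon — 6–7, Epsilon advances.
Epsilon survives the agenda.

Epsilon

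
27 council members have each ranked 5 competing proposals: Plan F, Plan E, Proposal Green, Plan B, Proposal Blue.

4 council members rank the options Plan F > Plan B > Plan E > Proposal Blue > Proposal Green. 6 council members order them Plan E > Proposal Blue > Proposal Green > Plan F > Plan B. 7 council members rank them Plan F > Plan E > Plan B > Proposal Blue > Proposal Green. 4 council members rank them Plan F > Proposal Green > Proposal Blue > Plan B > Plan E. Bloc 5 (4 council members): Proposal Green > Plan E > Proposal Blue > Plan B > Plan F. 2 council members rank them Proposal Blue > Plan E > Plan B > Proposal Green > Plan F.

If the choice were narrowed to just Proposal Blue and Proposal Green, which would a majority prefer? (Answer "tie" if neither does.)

Proposal Blue

Ballots ranking Proposal Blue above Proposal Green: 4 + 6 + 7 + 2 = 19.
Ballots ranking Proposal Green above Proposal Blue: 27 − 19 = 8.
Proposal Blue wins the head-to-head 19–8.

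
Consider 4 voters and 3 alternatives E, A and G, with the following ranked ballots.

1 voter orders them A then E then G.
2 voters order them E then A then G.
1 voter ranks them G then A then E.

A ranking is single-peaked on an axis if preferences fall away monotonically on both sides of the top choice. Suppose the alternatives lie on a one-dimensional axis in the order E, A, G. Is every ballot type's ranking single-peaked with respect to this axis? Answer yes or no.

Axis positions: E=1, A=2, G=3.
Ballot type 1 (peak A at position 2): ranking walks positions 2-1-3, expanding outward from the peak — single-peaked.
Ballot type 2 (peak E at position 1): ranking walks positions 1-2-3, expanding outward from the peak — single-peaked.
Ballot type 3 (peak G at position 3): ranking walks positions 3-2-1, expanding outward from the peak — single-peaked.
Every ranking is single-peaked on this axis.

yes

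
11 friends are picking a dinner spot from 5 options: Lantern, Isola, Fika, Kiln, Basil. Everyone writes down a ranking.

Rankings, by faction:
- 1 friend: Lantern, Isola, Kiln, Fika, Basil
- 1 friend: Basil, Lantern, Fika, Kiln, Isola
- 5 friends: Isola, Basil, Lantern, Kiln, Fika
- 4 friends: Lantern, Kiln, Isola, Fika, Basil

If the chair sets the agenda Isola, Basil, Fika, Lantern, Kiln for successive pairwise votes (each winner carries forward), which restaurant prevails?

Round 1: Isola vs Basil — 10–1, Isola advances.
Round 2: Isola vs Fika — 10–1, Isola advances.
Round 3: Isola vs Lantern — 5–6, Lantern advances.
Round 4: Lantern vs Kiln — 11–0, Lantern advances.
Lantern survives the agenda.

Lantern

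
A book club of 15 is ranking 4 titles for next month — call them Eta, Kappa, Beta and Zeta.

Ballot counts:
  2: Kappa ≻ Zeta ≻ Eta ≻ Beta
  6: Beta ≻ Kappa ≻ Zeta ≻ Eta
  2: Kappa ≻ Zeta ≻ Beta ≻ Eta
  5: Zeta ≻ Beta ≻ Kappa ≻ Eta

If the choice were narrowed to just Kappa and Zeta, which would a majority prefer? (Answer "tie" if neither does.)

Kappa

Ballots ranking Kappa above Zeta: 2 + 6 + 2 = 10.
Ballots ranking Zeta above Kappa: 15 − 10 = 5.
Kappa wins the head-to-head 10–5.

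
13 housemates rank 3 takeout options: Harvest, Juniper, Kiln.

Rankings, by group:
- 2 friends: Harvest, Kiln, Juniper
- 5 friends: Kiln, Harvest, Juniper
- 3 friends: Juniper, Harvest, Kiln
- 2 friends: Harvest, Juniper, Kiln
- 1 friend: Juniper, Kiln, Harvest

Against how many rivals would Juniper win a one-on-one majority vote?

Juniper against each rival (13 friends):
Juniper vs Harvest: Juniper preferred on 3+1 = 4 ballots; Harvest wins 9–4.
Juniper vs Kiln: Juniper preferred on 3+2+1 = 6 ballots; Kiln wins 7–6.
Juniper beats no one; loses to Harvest, Kiln — 0 pairwise wins.

0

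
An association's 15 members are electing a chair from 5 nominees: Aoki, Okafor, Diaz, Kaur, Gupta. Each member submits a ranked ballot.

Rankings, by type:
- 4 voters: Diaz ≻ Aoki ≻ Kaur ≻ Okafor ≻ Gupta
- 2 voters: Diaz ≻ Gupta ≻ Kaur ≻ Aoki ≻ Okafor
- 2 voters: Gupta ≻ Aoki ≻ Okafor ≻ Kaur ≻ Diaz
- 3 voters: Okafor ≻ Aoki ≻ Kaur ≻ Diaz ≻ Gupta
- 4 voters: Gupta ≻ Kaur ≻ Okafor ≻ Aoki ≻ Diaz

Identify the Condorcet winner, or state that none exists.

none

Pairwise majorities:
Aoki vs Okafor: 8 to 7, Aoki.
Aoki vs Diaz: Aoki is ranked higher on 2+3+4 = 9 ballots, Diaz on 6. Aoki wins 9–6.
Aoki vs Kaur: Aoki preferred on 4+2+3 = 9 ballots; Aoki wins 9–6.
Aoki vs Gupta: 7 to 8, Gupta.
Okafor vs Diaz: Okafor is ranked higher on 2+3+4 = 9 ballots, Diaz on 6. Okafor wins 9–6.
Okafor vs Kaur: 2+3 = 5 for Okafor, 10 for Kaur — Kaur by 10–5.
Okafor vs Gupta: 7 to 8, Gupta.
Diaz vs Kaur: 6 to 9, Kaur.
Diaz vs Gupta: Diaz preferred on 4+2+3 = 9 ballots; Diaz wins 9–6.
Kaur vs Gupta: 7 to 8, Gupta.
No candidate is unbeaten: Aoki loses to Gupta; Okafor loses to Aoki; Diaz loses to Aoki; Kaur loses to Aoki; Gupta loses to Diaz. In particular Aoki → Diaz → Gupta → Aoki is a majority cycle — no Condorcet winner exists.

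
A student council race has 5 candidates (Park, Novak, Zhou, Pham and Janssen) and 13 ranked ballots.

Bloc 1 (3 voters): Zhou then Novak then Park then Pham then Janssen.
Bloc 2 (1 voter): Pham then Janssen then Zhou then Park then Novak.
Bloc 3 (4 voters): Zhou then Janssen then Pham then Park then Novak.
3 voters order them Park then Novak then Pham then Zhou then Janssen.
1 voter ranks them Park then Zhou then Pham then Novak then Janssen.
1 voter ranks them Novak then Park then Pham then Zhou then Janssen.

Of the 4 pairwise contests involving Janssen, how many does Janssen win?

0

Janssen against each rival (13 voters):
Janssen vs Park: Park, 8–5.
Janssen vs Novak: 5 to 8, Novak.
Janssen vs Zhou: 1 for Janssen, 12 for Zhou — Zhou by 12–1.
Janssen–Pham: Pham 9–4.
Janssen beats no one; loses to Park, Novak, Zhou, Pham — 0 pairwise wins.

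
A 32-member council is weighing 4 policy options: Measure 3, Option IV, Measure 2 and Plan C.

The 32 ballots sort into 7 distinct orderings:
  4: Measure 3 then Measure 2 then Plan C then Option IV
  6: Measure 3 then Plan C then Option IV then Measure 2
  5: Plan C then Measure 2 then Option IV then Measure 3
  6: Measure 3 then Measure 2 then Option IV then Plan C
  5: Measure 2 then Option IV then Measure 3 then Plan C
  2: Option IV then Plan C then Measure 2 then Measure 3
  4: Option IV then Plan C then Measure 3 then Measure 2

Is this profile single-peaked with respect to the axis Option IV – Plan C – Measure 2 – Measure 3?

Axis positions: Option IV=1, Plan C=2, Measure 2=3, Measure 3=4.
Cluster 1 (peak Measure 3 at position 4): ranking walks positions 4-3-2-1, expanding outward from the peak — single-peaked.
Cluster 2: ranking walks positions 4-2-1-3; Plan C is ranked above Measure 2 even though Measure 2 lies between Plan C and the peak Measure 3 on the axis — preferences dip and rise again. Not single-peaked.
Cluster 3 (peak Plan C at position 2): ranking walks positions 2-3-1-4, expanding outward from the peak — single-peaked.
Cluster 4: ranking walks positions 4-3-1-2; Option IV is ranked above Plan C even though Plan C lies between Option IV and the peak Measure 3 on the axis — preferences dip and rise again. Not single-peaked.
Cluster 5: ranking walks positions 3-1-4-2; Option IV is ranked above Plan C even though Plan C lies between Option IV and the peak Measure 2 on the axis — preferences dip and rise again. Not single-peaked.
Cluster 6 (peak Option IV at position 1): ranking walks positions 1-2-3-4, expanding outward from the peak — single-peaked.
Cluster 7: ranking walks positions 1-2-4-3; Measure 3 is ranked above Measure 2 even though Measure 2 lies between Measure 3 and the peak Option IV on the axis — preferences dip and rise again. Not single-peaked.
Cluster 2 violates single-peakedness, so the profile is not single-peaked on this axis.

no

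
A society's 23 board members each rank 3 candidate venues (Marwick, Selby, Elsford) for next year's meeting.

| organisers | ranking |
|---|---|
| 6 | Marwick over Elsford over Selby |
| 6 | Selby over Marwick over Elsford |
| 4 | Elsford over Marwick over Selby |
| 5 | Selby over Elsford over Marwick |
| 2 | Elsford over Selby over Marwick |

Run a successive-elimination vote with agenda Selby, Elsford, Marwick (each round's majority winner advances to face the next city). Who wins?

Marwick

Round 1: Selby vs Elsford — 11–12, Elsford advances.
Round 2: Elsford vs Marwick — 11–12, Marwick advances.
The agenda winner is Marwick.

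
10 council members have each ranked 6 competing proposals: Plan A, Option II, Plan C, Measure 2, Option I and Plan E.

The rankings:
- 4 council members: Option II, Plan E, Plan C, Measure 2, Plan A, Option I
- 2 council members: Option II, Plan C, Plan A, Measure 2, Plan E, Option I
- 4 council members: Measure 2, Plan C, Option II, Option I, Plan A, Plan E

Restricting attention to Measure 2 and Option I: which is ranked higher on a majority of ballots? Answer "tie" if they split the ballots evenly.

Ballots ranking Measure 2 above Option I: 4 + 2 + 4 = 10.
Ballots ranking Option I above Measure 2: 10 − 10 = 0.
Measure 2 wins the head-to-head 10–0.

Measure 2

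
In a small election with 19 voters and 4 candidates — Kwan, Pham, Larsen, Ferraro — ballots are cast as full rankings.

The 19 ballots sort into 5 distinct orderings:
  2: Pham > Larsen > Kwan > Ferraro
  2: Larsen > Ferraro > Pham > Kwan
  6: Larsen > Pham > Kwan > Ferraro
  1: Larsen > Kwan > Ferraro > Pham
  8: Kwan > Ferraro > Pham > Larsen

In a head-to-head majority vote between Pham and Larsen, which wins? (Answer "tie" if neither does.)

Ballots ranking Pham above Larsen: 2 + 8 = 10.
Ballots ranking Larsen above Pham: 19 − 10 = 9.
Pham wins the head-to-head 10–9.

Pham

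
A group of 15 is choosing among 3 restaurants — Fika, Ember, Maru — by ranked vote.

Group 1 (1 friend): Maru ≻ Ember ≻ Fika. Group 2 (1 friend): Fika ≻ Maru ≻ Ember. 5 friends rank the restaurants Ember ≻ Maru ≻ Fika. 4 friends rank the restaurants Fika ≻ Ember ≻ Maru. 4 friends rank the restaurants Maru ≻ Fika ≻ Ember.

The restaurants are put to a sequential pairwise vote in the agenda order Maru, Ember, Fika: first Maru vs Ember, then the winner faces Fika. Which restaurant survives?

Round 1: Maru vs Ember — 6–9, Ember advances.
Round 2: Ember vs Fika — 6–9, Fika advances.
Fika survives the agenda.

Fika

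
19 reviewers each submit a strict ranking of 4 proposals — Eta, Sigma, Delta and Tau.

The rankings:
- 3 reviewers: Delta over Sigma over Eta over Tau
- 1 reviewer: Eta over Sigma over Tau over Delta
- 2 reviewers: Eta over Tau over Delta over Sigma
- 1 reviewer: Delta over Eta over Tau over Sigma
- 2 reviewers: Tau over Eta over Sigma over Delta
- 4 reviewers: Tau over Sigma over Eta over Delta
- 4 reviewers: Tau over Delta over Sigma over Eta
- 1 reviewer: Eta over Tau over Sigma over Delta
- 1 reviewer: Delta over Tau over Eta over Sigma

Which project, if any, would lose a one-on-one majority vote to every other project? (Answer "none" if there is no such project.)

Head-to-head results (19 reviewers):
Eta vs Sigma: 8 to 11, Sigma.
Eta vs Delta: 10 to 9, Eta.
Eta–Tau: Tau 11–8.
Sigma–Delta: Delta 11–8.
Sigma vs Tau: Tau wins 15–4.
Delta–Tau: Tau 14–5.
Every project wins at least one matchup (Eta beats Delta; Sigma beats Eta; Delta beats Sigma; Tau beats Eta), so there is no Condorcet loser.

none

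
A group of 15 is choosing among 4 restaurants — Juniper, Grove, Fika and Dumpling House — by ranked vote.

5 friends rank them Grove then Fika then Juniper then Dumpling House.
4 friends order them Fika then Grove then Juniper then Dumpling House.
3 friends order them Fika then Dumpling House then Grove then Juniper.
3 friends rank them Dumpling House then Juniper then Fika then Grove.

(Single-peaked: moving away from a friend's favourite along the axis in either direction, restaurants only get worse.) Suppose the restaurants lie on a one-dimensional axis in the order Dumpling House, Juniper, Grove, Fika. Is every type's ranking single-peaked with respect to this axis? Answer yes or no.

Axis positions: Dumpling House=1, Juniper=2, Grove=3, Fika=4.
Type 1 (peak Grove at position 3): ranking walks positions 3-4-2-1, expanding outward from the peak — single-peaked.
Type 2 (peak Fika at position 4): ranking walks positions 4-3-2-1, expanding outward from the peak — single-peaked.
Type 3: ranking walks positions 4-1-3-2; Dumpling House is ranked above Grove even though Grove lies between Dumpling House and the peak Fika on the axis — preferences dip and rise again. Not single-peaked.
Type 4: ranking walks positions 1-2-4-3; Fika is ranked above Grove even though Grove lies between Fika and the peak Dumpling House on the axis — preferences dip and rise again. Not single-peaked.
Type 3 violates single-peakedness, so the profile is not single-peaked on this axis.

no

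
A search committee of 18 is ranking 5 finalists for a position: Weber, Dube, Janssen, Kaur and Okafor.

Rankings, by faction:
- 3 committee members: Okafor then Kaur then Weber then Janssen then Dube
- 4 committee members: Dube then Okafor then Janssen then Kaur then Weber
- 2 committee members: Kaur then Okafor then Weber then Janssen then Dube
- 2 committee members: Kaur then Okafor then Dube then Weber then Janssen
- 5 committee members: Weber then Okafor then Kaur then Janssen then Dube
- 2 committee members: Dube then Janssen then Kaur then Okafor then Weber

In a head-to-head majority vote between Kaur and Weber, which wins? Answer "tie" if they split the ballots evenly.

Kaur

Ballots ranking Kaur above Weber: 3 + 4 + 2 + 2 + 2 = 13.
Ballots ranking Weber above Kaur: 18 − 13 = 5.
Kaur wins the head-to-head 13–5.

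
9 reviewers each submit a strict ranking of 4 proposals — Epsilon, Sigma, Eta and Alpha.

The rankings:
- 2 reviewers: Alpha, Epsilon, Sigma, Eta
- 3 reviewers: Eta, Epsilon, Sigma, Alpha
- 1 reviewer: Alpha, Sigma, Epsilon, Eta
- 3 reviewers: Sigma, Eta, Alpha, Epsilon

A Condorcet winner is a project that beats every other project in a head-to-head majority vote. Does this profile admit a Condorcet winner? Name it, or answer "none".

none

Head-to-head results (9 reviewers):
Epsilon vs Sigma: 2+3 = 5 for Epsilon, 4 for Sigma — Epsilon by 5–4.
Epsilon vs Eta: 2+1 = 3 for Epsilon, 6 for Eta — Eta by 6–3.
Epsilon vs Alpha: 3 for Epsilon, 6 for Alpha — Alpha by 6–3.
Sigma vs Eta: 6 to 3, Sigma.
Sigma vs Alpha: 6 to 3, Sigma.
Eta vs Alpha: 6 to 3, Eta.
Every project loses at least once (Epsilon loses to Eta; Sigma loses to Epsilon; Eta loses to Sigma; Alpha loses to Sigma). The majority relation contains the cycle Epsilon → Sigma → Eta → Epsilon, so there is no Condorcet winner.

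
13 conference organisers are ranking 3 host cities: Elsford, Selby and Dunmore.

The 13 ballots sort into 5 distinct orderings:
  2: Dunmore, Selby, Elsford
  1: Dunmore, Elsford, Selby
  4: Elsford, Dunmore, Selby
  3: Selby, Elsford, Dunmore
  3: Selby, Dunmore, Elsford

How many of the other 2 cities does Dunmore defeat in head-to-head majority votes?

Dunmore against each rival (13 organisers):
Dunmore vs Elsford: Dunmore preferred on 2+1+3 = 6 ballots; Elsford wins 7–6.
Dunmore–Selby: Dunmore 7–6.
Dunmore beats Selby; loses to Elsford — 1 pairwise win.

1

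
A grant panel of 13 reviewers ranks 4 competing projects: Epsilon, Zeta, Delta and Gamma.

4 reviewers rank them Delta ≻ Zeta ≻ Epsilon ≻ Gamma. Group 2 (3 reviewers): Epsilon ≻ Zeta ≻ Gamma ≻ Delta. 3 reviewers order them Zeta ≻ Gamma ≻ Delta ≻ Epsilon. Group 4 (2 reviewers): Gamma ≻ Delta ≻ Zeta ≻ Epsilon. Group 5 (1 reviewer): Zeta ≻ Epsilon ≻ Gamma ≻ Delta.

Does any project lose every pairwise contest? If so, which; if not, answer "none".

Pairwise majorities:
Epsilon vs Zeta: Zeta wins 10–3.
Epsilon vs Delta: Delta, 9–4.
Epsilon vs Gamma: 4+3+1 = 8 for Epsilon, 5 for Gamma — Epsilon by 8–5.
Zeta vs Delta: Zeta preferred on 3+3+1 = 7 ballots; Zeta wins 7–6.
Zeta vs Gamma: Zeta is ranked higher on 4+3+3+1 = 11 ballots, Gamma on 2. Zeta wins 11–2.
Delta–Gamma: Gamma 9–4.
Every project wins at least one matchup (Epsilon beats Gamma; Zeta beats Epsilon; Delta beats Epsilon; Gamma beats Delta), so there is no Condorcet loser.

none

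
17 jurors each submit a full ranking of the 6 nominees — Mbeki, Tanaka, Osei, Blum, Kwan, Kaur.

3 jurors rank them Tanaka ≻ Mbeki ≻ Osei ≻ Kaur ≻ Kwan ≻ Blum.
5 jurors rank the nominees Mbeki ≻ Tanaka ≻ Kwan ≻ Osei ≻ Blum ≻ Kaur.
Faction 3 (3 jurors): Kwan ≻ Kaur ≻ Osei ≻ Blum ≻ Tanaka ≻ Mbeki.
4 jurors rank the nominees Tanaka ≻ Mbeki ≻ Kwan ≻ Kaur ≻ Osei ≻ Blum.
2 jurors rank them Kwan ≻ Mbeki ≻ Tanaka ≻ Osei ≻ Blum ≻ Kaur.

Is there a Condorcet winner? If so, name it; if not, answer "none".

Tanaka

Head-to-head results (17 jurors):
Mbeki vs Tanaka: 7 to 10, Tanaka.
Mbeki vs Osei: Mbeki, 14–3.
Mbeki vs Blum: Mbeki preferred on 3+5+4+2 = 14 ballots; Mbeki wins 14–3.
Mbeki–Kwan: Mbeki 12–5.
Mbeki vs Kaur: 14 to 3, Mbeki.
Tanaka vs Osei: 3+5+4+2 = 14 for Tanaka, 3 for Osei — Tanaka by 14–3.
Tanaka vs Blum: 3+5+4+2 = 14 for Tanaka, 3 for Blum — Tanaka by 14–3.
Tanaka vs Kwan: 12 to 5, Tanaka.
Tanaka vs Kaur: Tanaka wins 14–3.
Osei vs Blum: Osei preferred on 3+5+3+4+2 = 17 ballots; Osei wins 17–0.
Osei vs Kwan: 3 to 14, Kwan.
Osei vs Kaur: Osei, 10–7.
Blum vs Kwan: Kwan, 17–0.
Blum vs Kaur: Kaur wins 10–7.
Kwan vs Kaur: 14 to 3, Kwan.
Tanaka beats each of Mbeki, Osei, Blum, Kwan, Kaur — Tanaka is the Condorcet winner.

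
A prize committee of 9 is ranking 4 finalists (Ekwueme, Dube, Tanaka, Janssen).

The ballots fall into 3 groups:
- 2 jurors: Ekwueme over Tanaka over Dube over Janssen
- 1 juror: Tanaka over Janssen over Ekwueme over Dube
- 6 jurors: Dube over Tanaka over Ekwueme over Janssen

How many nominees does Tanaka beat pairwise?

2

Tanaka against each rival (9 jurors):
Tanaka vs Ekwueme: 7 to 2, Tanaka.
Tanaka–Dube: Dube 6–3.
Tanaka vs Janssen: Tanaka, 9–0.
Tanaka beats Ekwueme, Janssen; loses to Dube — 2 pairwise wins.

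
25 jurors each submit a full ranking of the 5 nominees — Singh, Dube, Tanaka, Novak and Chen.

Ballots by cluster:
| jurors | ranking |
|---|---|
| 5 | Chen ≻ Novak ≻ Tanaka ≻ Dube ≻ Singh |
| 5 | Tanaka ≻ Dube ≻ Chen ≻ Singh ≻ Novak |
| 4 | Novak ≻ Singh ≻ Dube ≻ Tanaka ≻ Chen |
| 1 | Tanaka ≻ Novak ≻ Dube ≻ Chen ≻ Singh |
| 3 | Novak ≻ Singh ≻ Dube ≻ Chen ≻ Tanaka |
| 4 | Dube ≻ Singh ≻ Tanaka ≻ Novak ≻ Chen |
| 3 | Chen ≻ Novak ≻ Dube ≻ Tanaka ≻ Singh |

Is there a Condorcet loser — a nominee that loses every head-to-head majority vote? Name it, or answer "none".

Head-to-head results (25 jurors):
Singh vs Dube: Singh is ranked higher on 4+3 = 7 ballots, Dube on 18. Dube wins 18–7.
Singh vs Tanaka: 11 to 14, Tanaka.
Singh vs Novak: 9 to 16, Novak.
Singh vs Chen: 4+3+4 = 11 for Singh, 14 for Chen — Chen by 14–11.
Dube–Tanaka: Dube 14–11.
Dube vs Novak: 9 to 16, Novak.
Dube vs Chen: Dube is ranked higher on 5+4+1+3+4 = 17 ballots, Chen on 8. Dube wins 17–8.
Tanaka–Novak: Novak 15–10.
Tanaka vs Chen: Tanaka, 14–11.
Novak–Chen: Chen 13–12.
Singh loses to every other nominee — it is the Condorcet loser.

Singh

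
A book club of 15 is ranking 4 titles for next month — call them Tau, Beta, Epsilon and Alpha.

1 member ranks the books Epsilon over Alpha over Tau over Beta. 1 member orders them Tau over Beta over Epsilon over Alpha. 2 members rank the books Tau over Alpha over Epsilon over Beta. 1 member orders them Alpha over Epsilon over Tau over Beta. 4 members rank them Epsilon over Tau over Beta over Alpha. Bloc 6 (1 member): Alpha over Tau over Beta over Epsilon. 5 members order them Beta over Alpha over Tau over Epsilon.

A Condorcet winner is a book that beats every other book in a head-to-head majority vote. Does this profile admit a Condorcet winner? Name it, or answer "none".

Check each pair by majority over 15 ballots:
Tau vs Beta: Tau, 10–5.
Tau vs Epsilon: Tau preferred on 1+2+1+5 = 9 ballots; Tau wins 9–6.
Tau–Alpha: Alpha 8–7.
Beta–Epsilon: Epsilon 8–7.
Beta vs Alpha: 1+4+5 = 10 for Beta, 5 for Alpha — Beta by 10–5.
Epsilon vs Alpha: Epsilon is ranked higher on 1+1+4 = 6 ballots, Alpha on 9. Alpha wins 9–6.
Each book drops at least one matchup (Tau loses to Alpha; Beta loses to Tau; Epsilon loses to Tau; Alpha loses to Beta); the cycle Tau beats Beta beats Alpha beats Tau rules out a Condorcet winner.

none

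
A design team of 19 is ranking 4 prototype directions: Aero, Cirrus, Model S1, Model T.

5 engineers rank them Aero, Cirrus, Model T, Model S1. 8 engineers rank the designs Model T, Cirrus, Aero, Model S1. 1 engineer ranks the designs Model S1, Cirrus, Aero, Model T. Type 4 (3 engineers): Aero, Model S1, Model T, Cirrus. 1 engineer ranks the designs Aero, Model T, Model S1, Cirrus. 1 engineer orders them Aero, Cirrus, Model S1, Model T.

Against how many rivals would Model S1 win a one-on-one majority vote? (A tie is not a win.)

Model S1 against each rival (19 engineers):
Model S1 vs Aero: Model S1 is ranked higher on 1 ballot, Aero on 18. Aero wins 18–1.
Model S1 vs Cirrus: 5 to 14, Cirrus.
Model S1 vs Model T: 5 to 14, Model T.
Model S1 beats no one; loses to Aero, Cirrus, Model T — 0 pairwise wins.

0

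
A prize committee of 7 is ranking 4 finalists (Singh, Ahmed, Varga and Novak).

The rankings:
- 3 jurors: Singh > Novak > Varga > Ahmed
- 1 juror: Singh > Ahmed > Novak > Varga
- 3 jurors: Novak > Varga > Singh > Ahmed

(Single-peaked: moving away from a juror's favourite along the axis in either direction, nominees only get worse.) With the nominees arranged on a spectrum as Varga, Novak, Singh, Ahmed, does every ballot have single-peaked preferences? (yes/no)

Axis positions: Varga=1, Novak=2, Singh=3, Ahmed=4.
Bloc 1 (peak Singh at position 3): ranking walks positions 3-2-1-4, expanding outward from the peak — single-peaked.
Bloc 2 (peak Singh at position 3): ranking walks positions 3-4-2-1, expanding outward from the peak — single-peaked.
Bloc 3 (peak Novak at position 2): ranking walks positions 2-1-3-4, expanding outward from the peak — single-peaked.
Every ranking is single-peaked on this axis.

yes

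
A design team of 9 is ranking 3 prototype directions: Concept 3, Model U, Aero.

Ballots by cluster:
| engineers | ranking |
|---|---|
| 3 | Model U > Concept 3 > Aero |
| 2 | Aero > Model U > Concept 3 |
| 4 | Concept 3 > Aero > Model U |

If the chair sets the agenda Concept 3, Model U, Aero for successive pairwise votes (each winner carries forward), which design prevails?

Round 1: Concept 3 vs Model U — 4–5, Model U advances.
Round 2: Model U vs Aero — 3–6, Aero advances.
The agenda winner is Aero.

Aero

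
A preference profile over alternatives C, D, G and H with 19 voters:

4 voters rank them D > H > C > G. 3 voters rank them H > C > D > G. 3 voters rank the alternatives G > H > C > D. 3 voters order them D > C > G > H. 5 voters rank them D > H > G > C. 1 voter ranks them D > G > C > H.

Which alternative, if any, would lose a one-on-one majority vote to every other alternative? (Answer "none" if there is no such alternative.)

Head-to-head results (19 voters):
C vs D: D, 13–6.
C vs G: C wins 10–9.
C vs H: C is ranked higher on 3+1 = 4 ballots, H on 15. H wins 15–4.
D vs G: 16 to 3, D.
D vs H: D, 13–6.
G vs H: H wins 12–7.
G loses to every other alternative — it is the Condorcet loser.

G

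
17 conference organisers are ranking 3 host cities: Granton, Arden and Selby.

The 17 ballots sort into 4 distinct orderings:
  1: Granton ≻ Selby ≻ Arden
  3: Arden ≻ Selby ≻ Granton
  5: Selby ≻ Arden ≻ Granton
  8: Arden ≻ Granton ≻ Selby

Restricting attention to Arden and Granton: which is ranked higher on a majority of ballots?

Ballots ranking Arden above Granton: 3 + 5 + 8 = 16.
Ballots ranking Granton above Arden: 17 − 16 = 1.
Arden wins the head-to-head 16–1.

Arden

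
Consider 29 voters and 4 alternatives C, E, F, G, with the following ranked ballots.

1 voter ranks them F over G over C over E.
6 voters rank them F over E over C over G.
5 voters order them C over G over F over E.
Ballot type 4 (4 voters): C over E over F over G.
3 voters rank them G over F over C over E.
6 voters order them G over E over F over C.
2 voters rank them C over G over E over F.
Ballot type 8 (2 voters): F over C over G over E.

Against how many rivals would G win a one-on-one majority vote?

G against each rival (29 voters):
G vs C: G preferred on 1+3+6 = 10 ballots; C wins 19–10.
G–E: G 19–10.
G vs F: 5+3+6+2 = 16 for G, 13 for F — G by 16–13.
G beats E, F; loses to C — 2 pairwise wins.

2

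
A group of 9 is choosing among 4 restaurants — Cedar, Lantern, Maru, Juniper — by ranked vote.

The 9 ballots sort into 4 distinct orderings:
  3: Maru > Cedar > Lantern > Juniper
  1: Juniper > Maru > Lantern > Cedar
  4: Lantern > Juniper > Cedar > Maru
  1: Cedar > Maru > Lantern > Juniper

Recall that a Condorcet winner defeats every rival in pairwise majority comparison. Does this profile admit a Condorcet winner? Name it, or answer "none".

Head-to-head results (9 friends):
Cedar vs Lantern: Cedar is ranked higher on 3+1 = 4 ballots, Lantern on 5. Lantern wins 5–4.
Cedar vs Maru: 4+1 = 5 for Cedar, 4 for Maru — Cedar by 5–4.
Cedar vs Juniper: Cedar is ranked higher on 3+1 = 4 ballots, Juniper on 5. Juniper wins 5–4.
Lantern vs Maru: Lantern is ranked higher on 4 ballots, Maru on 5. Maru wins 5–4.
Lantern vs Juniper: Lantern preferred on 3+4+1 = 8 ballots; Lantern wins 8–1.
Maru vs Juniper: 4 to 5, Juniper.
Each restaurant drops at least one matchup (Cedar loses to Lantern; Lantern loses to Maru; Maru loses to Cedar; Juniper loses to Lantern); the cycle Cedar → Maru → Lantern → Cedar rules out a Condorcet winner.

none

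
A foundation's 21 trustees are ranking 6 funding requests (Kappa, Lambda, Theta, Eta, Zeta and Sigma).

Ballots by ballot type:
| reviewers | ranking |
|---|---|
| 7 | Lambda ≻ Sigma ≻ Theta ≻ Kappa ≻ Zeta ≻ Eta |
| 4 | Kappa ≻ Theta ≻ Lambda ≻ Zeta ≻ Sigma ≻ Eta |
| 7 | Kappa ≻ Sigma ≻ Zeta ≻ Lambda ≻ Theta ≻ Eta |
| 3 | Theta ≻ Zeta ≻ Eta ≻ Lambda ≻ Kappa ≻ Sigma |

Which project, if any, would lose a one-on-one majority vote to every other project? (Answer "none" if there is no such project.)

Head-to-head results (21 reviewers):
Kappa vs Lambda: Kappa, 11–10.
Kappa–Theta: Kappa 11–10.
Kappa vs Eta: 7+4+7 = 18 for Kappa, 3 for Eta — Kappa by 18–3.
Kappa–Zeta: Kappa 18–3.
Kappa vs Sigma: Kappa preferred on 4+7+3 = 14 ballots; Kappa wins 14–7.
Lambda vs Theta: Lambda wins 14–7.
Lambda vs Eta: Lambda preferred on 7+4+7 = 18 ballots; Lambda wins 18–3.
Lambda–Zeta: Lambda 11–10.
Lambda–Sigma: Lambda 14–7.
Theta vs Eta: Theta wins 21–0.
Theta vs Zeta: Theta, 14–7.
Theta vs Sigma: Sigma wins 14–7.
Eta vs Zeta: Eta preferred on 0 ballots; Zeta wins 21–0.
Eta vs Sigma: Eta is ranked higher on 3 ballots, Sigma on 18. Sigma wins 18–3.
Zeta vs Sigma: Sigma, 14–7.
Eta is beaten in every head-to-head and is the Condorcet loser.

Eta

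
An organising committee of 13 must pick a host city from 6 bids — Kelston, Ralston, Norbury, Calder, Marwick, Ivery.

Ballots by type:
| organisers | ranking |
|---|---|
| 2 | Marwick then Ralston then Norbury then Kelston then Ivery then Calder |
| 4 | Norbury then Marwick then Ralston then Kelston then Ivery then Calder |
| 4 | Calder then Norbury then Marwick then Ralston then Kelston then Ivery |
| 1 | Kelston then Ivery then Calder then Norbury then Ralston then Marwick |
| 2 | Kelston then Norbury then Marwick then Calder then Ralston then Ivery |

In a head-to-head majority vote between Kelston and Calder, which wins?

Kelston

Ballots ranking Kelston above Calder: 2 + 4 + 1 + 2 = 9.
Ballots ranking Calder above Kelston: 13 − 9 = 4.
Kelston wins the head-to-head 9–4.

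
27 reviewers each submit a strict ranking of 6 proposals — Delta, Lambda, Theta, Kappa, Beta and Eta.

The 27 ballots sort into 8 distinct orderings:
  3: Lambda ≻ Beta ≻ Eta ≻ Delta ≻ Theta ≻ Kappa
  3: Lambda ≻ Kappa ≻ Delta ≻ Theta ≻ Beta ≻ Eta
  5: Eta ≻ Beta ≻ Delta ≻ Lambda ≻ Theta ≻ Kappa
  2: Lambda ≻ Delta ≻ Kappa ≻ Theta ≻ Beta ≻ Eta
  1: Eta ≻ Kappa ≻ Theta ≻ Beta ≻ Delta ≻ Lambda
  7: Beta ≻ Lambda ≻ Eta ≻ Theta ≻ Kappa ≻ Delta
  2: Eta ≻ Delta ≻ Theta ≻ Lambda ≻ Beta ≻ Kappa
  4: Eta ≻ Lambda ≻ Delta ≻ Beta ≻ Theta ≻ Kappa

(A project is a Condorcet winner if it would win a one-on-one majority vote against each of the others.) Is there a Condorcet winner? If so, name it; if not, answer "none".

Lambda

Check each pair by majority over 27 ballots:
Delta vs Lambda: Delta is ranked higher on 5+1+2 = 8 ballots, Lambda on 19. Lambda wins 19–8.
Delta vs Theta: Delta wins 19–8.
Delta vs Kappa: 16 to 11, Delta.
Delta vs Beta: Beta wins 16–11.
Delta vs Eta: 5 to 22, Eta.
Lambda vs Theta: Lambda preferred on 3+3+5+2+7+4 = 24 ballots; Lambda wins 24–3.
Lambda vs Kappa: Lambda, 26–1.
Lambda vs Beta: Lambda preferred on 3+3+2+2+4 = 14 ballots; Lambda wins 14–13.
Lambda vs Eta: Lambda preferred on 3+3+2+7 = 15 ballots; Lambda wins 15–12.
Theta vs Kappa: 3+5+7+2+4 = 21 for Theta, 6 for Kappa — Theta by 21–6.
Theta vs Beta: Theta preferred on 3+2+1+2 = 8 ballots; Beta wins 19–8.
Theta vs Eta: Theta is ranked higher on 3+2 = 5 ballots, Eta on 22. Eta wins 22–5.
Kappa–Beta: Beta 21–6.
Kappa–Eta: Eta 22–5.
Beta vs Eta: Beta wins 15–12.
Lambda beats each of Delta, Theta, Kappa, Beta, Eta — Lambda is the Condorcet winner.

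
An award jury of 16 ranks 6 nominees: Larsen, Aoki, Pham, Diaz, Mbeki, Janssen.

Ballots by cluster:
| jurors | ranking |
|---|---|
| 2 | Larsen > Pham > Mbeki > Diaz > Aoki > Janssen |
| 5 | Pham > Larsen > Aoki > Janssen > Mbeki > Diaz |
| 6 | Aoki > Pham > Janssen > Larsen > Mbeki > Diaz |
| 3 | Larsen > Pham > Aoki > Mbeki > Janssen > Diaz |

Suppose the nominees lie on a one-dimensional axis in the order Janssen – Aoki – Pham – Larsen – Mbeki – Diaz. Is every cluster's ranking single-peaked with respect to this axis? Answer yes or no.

Axis positions: Janssen=1, Aoki=2, Pham=3, Larsen=4, Mbeki=5, Diaz=6.
Cluster 1 (peak Larsen at position 4): ranking walks positions 4-3-5-6-2-1, expanding outward from the peak — single-peaked.
Cluster 2 (peak Pham at position 3): ranking walks positions 3-4-2-1-5-6, expanding outward from the peak — single-peaked.
Cluster 3 (peak Aoki at position 2): ranking walks positions 2-3-1-4-5-6, expanding outward from the peak — single-peaked.
Cluster 4 (peak Larsen at position 4): ranking walks positions 4-3-2-5-1-6, expanding outward from the peak — single-peaked.
Every ranking is single-peaked on this axis.

yes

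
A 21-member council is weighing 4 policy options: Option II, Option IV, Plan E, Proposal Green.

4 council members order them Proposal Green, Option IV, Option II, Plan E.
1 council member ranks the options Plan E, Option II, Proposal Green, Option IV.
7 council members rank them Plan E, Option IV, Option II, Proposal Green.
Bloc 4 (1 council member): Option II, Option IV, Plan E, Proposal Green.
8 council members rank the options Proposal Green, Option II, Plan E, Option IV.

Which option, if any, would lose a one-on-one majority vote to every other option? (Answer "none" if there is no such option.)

none

Head-to-head results (21 council members):
Option II vs Option IV: 1+1+8 = 10 for Option II, 11 for Option IV — Option IV by 11–10.
Option II vs Plan E: Option II is ranked higher on 4+1+8 = 13 ballots, Plan E on 8. Option II wins 13–8.
Option II vs Proposal Green: 9 to 12, Proposal Green.
Option IV vs Plan E: 5 to 16, Plan E.
Option IV vs Proposal Green: Proposal Green, 13–8.
Plan E vs Proposal Green: Proposal Green, 12–9.
Each option has at least one pairwise win (Option II beats Plan E; Option IV beats Option II; Plan E beats Option IV; Proposal Green beats Option II) — no Condorcet loser.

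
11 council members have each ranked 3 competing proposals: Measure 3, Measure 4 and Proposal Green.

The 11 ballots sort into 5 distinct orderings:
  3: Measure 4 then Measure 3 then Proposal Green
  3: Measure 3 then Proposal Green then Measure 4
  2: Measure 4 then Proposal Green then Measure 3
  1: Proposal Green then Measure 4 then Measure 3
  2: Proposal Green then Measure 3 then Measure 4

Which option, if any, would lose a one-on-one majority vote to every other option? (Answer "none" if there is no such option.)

Head-to-head results (11 council members):
Measure 3 vs Measure 4: 5 to 6, Measure 4.
Measure 3–Proposal Green: Measure 3 6–5.
Measure 4 vs Proposal Green: 3+2 = 5 for Measure 4, 6 for Proposal Green — Proposal Green by 6–5.
No option is winless: Measure 3 beats Proposal Green; Measure 4 beats Measure 3; Proposal Green beats Measure 4. There is no Condorcet loser.

none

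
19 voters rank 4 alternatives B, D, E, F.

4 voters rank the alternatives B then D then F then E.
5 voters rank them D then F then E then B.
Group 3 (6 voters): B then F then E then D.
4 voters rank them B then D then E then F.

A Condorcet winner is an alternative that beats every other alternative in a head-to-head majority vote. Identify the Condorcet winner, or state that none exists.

Pairwise majorities:
B vs D: B is ranked higher on 4+6+4 = 14 ballots, D on 5. B wins 14–5.
B vs E: 4+6+4 = 14 for B, 5 for E — B by 14–5.
B vs F: 4+6+4 = 14 for B, 5 for F — B by 14–5.
D vs E: D is ranked higher on 4+5+4 = 13 ballots, E on 6. D wins 13–6.
D vs F: D is ranked higher on 4+5+4 = 13 ballots, F on 6. D wins 13–6.
E vs F: 4 to 15, F.
B wins every pairwise contest, so B is the Condorcet winner.

B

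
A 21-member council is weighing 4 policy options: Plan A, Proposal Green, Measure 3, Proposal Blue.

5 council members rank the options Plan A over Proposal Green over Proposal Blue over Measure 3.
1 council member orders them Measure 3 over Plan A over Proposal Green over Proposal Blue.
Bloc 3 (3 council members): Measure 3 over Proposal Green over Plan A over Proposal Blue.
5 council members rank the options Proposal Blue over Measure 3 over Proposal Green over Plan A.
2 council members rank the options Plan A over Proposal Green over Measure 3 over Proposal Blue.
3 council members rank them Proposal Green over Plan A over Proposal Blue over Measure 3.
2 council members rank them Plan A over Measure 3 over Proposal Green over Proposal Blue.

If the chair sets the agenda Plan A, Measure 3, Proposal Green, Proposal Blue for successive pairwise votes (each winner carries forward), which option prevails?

Proposal Green

Round 1: Plan A vs Measure 3 — 12–9, Plan A advances.
Round 2: Plan A vs Proposal Green — 10–11, Proposal Green advances.
Round 3: Proposal Green vs Proposal Blue — 16–5, Proposal Green advances.
The agenda winner is Proposal Green.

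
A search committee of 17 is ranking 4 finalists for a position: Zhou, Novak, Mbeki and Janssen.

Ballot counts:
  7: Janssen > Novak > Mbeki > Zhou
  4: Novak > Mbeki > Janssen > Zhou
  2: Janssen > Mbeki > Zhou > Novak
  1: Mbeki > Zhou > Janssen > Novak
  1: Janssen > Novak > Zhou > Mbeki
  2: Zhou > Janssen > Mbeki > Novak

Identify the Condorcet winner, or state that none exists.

Head-to-head results (17 committee members):
Zhou vs Novak: Zhou preferred on 2+1+2 = 5 ballots; Novak wins 12–5.
Zhou vs Mbeki: Zhou preferred on 1+2 = 3 ballots; Mbeki wins 14–3.
Zhou vs Janssen: Zhou preferred on 1+2 = 3 ballots; Janssen wins 14–3.
Novak vs Mbeki: 7+4+1 = 12 for Novak, 5 for Mbeki — Novak by 12–5.
Novak vs Janssen: 4 for Novak, 13 for Janssen — Janssen by 13–4.
Mbeki vs Janssen: 5 to 12, Janssen.
Janssen wins every pairwise contest, so Janssen is the Condorcet winner.

Janssen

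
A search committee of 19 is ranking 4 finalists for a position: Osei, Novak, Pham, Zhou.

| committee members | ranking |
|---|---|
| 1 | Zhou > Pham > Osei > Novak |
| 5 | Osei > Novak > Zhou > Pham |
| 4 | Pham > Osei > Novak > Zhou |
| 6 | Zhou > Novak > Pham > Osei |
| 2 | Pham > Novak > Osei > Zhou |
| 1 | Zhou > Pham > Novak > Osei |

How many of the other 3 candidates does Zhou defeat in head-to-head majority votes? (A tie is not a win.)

1

Zhou against each rival (19 committee members):
Zhou vs Osei: Zhou is ranked higher on 1+6+1 = 8 ballots, Osei on 11. Osei wins 11–8.
Zhou vs Novak: Novak, 11–8.
Zhou vs Pham: Zhou wins 13–6.
Zhou beats Pham; loses to Osei, Novak — 1 pairwise win.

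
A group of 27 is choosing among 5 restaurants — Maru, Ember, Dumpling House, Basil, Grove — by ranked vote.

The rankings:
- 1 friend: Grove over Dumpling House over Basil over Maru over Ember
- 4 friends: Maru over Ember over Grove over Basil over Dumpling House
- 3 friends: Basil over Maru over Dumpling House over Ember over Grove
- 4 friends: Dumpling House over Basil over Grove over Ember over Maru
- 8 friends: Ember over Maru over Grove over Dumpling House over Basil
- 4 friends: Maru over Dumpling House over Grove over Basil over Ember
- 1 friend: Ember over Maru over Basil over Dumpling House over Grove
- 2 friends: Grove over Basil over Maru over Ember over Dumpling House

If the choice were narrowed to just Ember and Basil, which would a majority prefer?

Ballots ranking Ember above Basil: 4 + 8 + 1 = 13.
Ballots ranking Basil above Ember: 27 − 13 = 14.
Basil wins the head-to-head 14–13.

Basil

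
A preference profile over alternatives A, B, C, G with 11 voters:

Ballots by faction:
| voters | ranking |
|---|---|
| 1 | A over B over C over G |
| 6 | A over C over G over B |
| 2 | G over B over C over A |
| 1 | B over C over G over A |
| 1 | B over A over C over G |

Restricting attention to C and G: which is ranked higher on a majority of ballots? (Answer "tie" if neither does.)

C

Ballots ranking C above G: 1 + 6 + 1 + 1 = 9.
Ballots ranking G above C: 11 − 9 = 2.
C wins the head-to-head 9–2.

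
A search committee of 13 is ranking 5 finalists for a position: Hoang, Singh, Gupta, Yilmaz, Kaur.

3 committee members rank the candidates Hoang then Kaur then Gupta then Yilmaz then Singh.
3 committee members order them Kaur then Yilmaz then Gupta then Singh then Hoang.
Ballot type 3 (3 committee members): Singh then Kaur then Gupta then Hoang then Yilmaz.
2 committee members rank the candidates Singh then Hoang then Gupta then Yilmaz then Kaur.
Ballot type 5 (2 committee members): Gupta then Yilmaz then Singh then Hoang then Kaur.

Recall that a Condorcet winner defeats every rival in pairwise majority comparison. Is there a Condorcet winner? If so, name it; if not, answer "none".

none

Pairwise majorities:
Hoang vs Singh: Singh, 10–3.
Hoang–Gupta: Gupta 8–5.
Hoang vs Yilmaz: Hoang wins 8–5.
Hoang vs Kaur: Hoang, 7–6.
Singh–Gupta: Gupta 8–5.
Singh vs Yilmaz: Yilmaz, 8–5.
Singh vs Kaur: Singh, 7–6.
Gupta vs Yilmaz: Gupta wins 10–3.
Gupta vs Kaur: Kaur, 9–4.
Yilmaz–Kaur: Kaur 9–4.
No candidate is unbeaten: Hoang loses to Singh; Singh loses to Gupta; Gupta loses to Kaur; Yilmaz loses to Hoang; Kaur loses to Hoang. In particular Hoang → Yilmaz → Singh → Hoang is a majority cycle — no Condorcet winner exists.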